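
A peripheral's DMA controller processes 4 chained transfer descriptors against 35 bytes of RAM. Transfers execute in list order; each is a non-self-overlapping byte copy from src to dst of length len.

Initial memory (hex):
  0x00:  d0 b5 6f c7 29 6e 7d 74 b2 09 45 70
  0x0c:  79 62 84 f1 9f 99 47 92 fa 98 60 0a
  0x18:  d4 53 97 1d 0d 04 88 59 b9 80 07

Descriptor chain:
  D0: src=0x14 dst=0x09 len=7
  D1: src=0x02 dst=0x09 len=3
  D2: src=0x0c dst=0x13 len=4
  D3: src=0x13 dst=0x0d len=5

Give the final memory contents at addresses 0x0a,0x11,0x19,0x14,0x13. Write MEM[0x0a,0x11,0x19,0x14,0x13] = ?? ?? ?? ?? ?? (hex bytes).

MEM[0x0a,0x11,0x19,0x14,0x13] = c7 0a 53 d4 0a

#0 dst[0x09+7] := {0xfa,0x98,0x60,0x0a,0xd4,0x53,0x97}
#1 dst[0x09+3] := {0x6f,0xc7,0x29}
#2 dst[0x13+4] := {0x0a,0xd4,0x53,0x97}
#3 dst[0x0d+5] := {0x0a,0xd4,0x53,0x97,0x0a}
query mem[0x0a]=0xc7, mem[0x11]=0x0a, mem[0x19]=0x53, mem[0x14]=0xd4, mem[0x13]=0x0a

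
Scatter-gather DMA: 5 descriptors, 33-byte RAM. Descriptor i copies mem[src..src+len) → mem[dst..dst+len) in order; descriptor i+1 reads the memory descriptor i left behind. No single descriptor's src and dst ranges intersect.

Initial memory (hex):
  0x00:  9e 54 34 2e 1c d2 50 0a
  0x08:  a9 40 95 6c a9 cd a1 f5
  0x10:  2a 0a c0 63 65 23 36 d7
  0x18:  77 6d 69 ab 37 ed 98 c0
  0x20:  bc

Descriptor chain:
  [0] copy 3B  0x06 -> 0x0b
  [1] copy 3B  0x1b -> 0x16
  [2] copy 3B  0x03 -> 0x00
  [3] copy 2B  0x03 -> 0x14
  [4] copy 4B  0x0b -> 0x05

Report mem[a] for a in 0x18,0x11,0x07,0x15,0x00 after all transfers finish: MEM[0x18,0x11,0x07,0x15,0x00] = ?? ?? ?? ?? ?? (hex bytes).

MEM[0x18,0x11,0x07,0x15,0x00] = ed 0a a9 1c 2e

#0 dst[0x0b+3] := {0x50,0x0a,0xa9}
#1 dst[0x16+3] := {0xab,0x37,0xed}
#2 dst[0x00+3] := {0x2e,0x1c,0xd2}
#3 dst[0x14+2] := {0x2e,0x1c}
#4 dst[0x05+4] := {0x50,0x0a,0xa9,0xa1}
query mem[0x18]=0xed, mem[0x11]=0x0a, mem[0x07]=0xa9, mem[0x15]=0x1c, mem[0x00]=0x2e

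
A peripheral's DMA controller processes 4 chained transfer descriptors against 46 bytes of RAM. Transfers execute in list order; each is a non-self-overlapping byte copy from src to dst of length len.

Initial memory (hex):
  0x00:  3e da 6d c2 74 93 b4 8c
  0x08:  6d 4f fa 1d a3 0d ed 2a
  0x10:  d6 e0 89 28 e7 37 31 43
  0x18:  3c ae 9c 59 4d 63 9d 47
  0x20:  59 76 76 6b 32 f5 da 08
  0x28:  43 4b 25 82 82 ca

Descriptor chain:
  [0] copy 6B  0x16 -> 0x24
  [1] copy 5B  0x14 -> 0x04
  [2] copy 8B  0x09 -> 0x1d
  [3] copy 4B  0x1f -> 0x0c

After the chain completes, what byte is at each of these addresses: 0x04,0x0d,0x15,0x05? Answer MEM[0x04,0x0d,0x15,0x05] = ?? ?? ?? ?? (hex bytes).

[0] 0x16->0x24 len=6 : 31 43 3c ae 9c 59
[1] 0x14->0x04 len=5 : e7 37 31 43 3c
[2] 0x09->0x1d len=8 : 4f fa 1d a3 0d ed 2a d6
[3] 0x1f->0x0c len=4 : 1d a3 0d ed
query mem[0x04]=0xe7, mem[0x0d]=0xa3, mem[0x15]=0x37, mem[0x05]=0x37

MEM[0x04,0x0d,0x15,0x05] = e7 a3 37 37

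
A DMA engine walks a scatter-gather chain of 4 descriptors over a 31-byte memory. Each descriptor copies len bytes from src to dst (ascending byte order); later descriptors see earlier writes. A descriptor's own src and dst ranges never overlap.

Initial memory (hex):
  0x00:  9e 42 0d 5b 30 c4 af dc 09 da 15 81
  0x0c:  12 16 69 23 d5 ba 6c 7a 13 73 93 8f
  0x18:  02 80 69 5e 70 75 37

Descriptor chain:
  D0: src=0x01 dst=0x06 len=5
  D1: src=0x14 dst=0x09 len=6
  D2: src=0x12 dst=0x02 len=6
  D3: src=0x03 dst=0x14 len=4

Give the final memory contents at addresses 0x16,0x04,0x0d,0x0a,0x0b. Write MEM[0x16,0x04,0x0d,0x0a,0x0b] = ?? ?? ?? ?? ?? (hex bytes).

  after D0: wrote 5B at 0x06 = 420d5b30c4
  after D1: wrote 6B at 0x09 = 1373938f0280
  after D2: wrote 6B at 0x02 = 6c7a1373938f
  after D3: wrote 4B at 0x14 = 7a137393
query mem[0x16]=0x73, mem[0x04]=0x13, mem[0x0d]=0x02, mem[0x0a]=0x73, mem[0x0b]=0x93

MEM[0x16,0x04,0x0d,0x0a,0x0b] = 73 13 02 73 93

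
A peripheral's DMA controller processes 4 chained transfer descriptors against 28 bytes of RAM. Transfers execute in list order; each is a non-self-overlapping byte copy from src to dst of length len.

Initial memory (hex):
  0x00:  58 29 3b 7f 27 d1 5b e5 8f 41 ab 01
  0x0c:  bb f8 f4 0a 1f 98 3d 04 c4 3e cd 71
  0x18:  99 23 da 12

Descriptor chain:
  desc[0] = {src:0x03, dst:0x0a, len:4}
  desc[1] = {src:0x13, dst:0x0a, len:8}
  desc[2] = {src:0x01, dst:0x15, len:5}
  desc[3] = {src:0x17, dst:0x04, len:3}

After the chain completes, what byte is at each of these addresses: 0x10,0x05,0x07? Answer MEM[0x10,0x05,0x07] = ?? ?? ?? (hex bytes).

MEM[0x10,0x05,0x07] = 23 27 e5

  after D0: wrote 4B at 0x0a = 7f27d15b
  after D1: wrote 8B at 0x0a = 04c43ecd719923da
  after D2: wrote 5B at 0x15 = 293b7f27d1
  after D3: wrote 3B at 0x04 = 7f27d1
query mem[0x10]=0x23, mem[0x05]=0x27, mem[0x07]=0xe5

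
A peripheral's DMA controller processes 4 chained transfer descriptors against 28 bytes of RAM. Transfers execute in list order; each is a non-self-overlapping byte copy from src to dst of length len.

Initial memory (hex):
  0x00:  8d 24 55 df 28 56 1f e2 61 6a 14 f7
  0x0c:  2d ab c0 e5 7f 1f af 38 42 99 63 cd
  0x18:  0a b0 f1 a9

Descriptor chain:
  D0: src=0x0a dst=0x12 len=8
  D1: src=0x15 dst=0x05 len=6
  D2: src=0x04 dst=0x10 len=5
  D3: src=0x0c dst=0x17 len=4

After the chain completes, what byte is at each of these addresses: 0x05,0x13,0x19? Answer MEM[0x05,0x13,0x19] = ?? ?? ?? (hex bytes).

[0] 0x0a->0x12 len=8 : 14 f7 2d ab c0 e5 7f 1f
[1] 0x15->0x05 len=6 : ab c0 e5 7f 1f f1
[2] 0x04->0x10 len=5 : 28 ab c0 e5 7f
[3] 0x0c->0x17 len=4 : 2d ab c0 e5
query mem[0x05]=0xab, mem[0x13]=0xe5, mem[0x19]=0xc0

MEM[0x05,0x13,0x19] = ab e5 c0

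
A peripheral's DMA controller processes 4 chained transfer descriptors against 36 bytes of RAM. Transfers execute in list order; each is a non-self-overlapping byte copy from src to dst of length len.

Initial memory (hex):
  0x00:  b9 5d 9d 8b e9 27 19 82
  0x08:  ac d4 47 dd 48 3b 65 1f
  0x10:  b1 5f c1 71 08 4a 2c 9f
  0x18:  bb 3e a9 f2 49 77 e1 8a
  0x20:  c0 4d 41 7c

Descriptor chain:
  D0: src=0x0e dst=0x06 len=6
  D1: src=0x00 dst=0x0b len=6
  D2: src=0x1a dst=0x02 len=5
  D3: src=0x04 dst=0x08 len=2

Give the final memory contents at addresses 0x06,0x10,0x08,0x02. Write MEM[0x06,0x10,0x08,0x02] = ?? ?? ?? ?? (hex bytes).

[0] 0x0e->0x06 len=6 : 65 1f b1 5f c1 71
[1] 0x00->0x0b len=6 : b9 5d 9d 8b e9 27
[2] 0x1a->0x02 len=5 : a9 f2 49 77 e1
[3] 0x04->0x08 len=2 : 49 77
query mem[0x06]=0xe1, mem[0x10]=0x27, mem[0x08]=0x49, mem[0x02]=0xa9

MEM[0x06,0x10,0x08,0x02] = e1 27 49 a9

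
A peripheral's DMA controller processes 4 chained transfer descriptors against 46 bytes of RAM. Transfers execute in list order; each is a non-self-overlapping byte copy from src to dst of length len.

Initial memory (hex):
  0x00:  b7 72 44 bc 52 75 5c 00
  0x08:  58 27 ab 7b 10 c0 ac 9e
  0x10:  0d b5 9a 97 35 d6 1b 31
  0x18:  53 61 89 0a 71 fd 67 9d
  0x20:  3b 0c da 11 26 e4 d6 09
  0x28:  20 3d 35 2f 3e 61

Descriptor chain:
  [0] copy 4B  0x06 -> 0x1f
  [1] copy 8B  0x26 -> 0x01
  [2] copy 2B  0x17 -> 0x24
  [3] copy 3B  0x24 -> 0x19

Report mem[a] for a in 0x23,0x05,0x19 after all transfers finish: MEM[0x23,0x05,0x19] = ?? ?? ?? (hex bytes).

  after D0: wrote 4B at 0x1f = 5c005827
  after D1: wrote 8B at 0x01 = d609203d352f3e61
  after D2: wrote 2B at 0x24 = 3153
  after D3: wrote 3B at 0x19 = 3153d6
query mem[0x23]=0x11, mem[0x05]=0x35, mem[0x19]=0x31

MEM[0x23,0x05,0x19] = 11 35 31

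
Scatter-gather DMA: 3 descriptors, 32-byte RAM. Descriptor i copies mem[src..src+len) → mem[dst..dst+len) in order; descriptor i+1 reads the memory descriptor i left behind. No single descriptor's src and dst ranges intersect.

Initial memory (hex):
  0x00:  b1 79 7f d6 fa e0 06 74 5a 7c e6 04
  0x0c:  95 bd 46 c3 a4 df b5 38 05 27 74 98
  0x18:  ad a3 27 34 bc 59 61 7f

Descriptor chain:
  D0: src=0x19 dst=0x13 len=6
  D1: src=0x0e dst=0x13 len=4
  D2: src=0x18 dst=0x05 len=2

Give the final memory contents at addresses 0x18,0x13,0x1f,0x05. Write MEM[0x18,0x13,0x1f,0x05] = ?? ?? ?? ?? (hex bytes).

D0: mem[0x13..0x18] <- [a3 27 34 bc 59 61]
D1: mem[0x13..0x16] <- [46 c3 a4 df]
D2: mem[0x05..0x06] <- [61 a3]
query mem[0x18]=0x61, mem[0x13]=0x46, mem[0x1f]=0x7f, mem[0x05]=0x61

MEM[0x18,0x13,0x1f,0x05] = 61 46 7f 61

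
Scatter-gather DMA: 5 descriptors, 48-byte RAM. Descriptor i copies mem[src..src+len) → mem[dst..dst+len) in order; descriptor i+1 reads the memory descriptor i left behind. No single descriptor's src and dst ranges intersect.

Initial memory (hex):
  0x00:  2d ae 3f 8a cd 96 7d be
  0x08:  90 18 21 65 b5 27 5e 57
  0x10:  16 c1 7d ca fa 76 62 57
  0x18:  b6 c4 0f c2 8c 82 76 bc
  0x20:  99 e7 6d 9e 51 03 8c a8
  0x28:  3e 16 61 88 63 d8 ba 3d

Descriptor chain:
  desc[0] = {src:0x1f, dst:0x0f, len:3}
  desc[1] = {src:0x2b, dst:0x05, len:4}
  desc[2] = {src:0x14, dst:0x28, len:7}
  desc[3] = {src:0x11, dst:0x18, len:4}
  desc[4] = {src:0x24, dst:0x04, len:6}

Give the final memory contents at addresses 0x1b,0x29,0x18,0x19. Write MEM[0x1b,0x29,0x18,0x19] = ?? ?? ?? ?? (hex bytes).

MEM[0x1b,0x29,0x18,0x19] = fa 76 e7 7d

#0 dst[0x0f+3] := {0xbc,0x99,0xe7}
#1 dst[0x05+4] := {0x88,0x63,0xd8,0xba}
#2 dst[0x28+7] := {0xfa,0x76,0x62,0x57,0xb6,0xc4,0x0f}
#3 dst[0x18+4] := {0xe7,0x7d,0xca,0xfa}
#4 dst[0x04+6] := {0x51,0x03,0x8c,0xa8,0xfa,0x76}
query mem[0x1b]=0xfa, mem[0x29]=0x76, mem[0x18]=0xe7, mem[0x19]=0x7d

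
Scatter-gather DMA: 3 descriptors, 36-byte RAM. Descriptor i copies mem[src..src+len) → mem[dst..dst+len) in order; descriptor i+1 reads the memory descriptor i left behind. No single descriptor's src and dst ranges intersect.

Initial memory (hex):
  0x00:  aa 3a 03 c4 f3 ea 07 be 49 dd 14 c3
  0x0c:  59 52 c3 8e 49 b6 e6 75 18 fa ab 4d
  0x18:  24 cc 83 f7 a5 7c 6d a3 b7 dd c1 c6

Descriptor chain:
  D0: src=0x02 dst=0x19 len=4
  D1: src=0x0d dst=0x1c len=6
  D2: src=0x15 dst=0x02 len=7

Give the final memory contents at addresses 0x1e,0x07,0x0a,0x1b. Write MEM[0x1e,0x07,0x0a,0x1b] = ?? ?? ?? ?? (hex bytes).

[0] 0x02->0x19 len=4 : 03 c4 f3 ea
[1] 0x0d->0x1c len=6 : 52 c3 8e 49 b6 e6
[2] 0x15->0x02 len=7 : fa ab 4d 24 03 c4 f3
query mem[0x1e]=0x8e, mem[0x07]=0xc4, mem[0x0a]=0x14, mem[0x1b]=0xf3

MEM[0x1e,0x07,0x0a,0x1b] = 8e c4 14 f3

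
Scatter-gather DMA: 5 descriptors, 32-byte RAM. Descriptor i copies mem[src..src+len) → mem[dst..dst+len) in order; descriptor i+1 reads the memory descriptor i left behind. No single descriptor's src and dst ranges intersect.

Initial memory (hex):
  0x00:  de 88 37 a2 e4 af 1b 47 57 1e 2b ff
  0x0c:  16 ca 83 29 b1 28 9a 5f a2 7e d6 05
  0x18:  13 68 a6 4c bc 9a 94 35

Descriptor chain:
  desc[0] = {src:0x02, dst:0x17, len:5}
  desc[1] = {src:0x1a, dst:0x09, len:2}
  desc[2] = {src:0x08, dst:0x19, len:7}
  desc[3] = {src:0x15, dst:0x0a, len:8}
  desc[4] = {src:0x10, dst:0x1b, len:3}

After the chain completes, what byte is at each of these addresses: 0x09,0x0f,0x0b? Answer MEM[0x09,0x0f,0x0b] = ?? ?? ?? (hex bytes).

  after D0: wrote 5B at 0x17 = 37a2e4af1b
  after D1: wrote 2B at 0x09 = af1b
  after D2: wrote 7B at 0x19 = 57af1bff16ca83
  after D3: wrote 8B at 0x0a = 7ed637a257af1bff
  after D4: wrote 3B at 0x1b = 1bff9a
query mem[0x09]=0xaf, mem[0x0f]=0xaf, mem[0x0b]=0xd6

MEM[0x09,0x0f,0x0b] = af af d6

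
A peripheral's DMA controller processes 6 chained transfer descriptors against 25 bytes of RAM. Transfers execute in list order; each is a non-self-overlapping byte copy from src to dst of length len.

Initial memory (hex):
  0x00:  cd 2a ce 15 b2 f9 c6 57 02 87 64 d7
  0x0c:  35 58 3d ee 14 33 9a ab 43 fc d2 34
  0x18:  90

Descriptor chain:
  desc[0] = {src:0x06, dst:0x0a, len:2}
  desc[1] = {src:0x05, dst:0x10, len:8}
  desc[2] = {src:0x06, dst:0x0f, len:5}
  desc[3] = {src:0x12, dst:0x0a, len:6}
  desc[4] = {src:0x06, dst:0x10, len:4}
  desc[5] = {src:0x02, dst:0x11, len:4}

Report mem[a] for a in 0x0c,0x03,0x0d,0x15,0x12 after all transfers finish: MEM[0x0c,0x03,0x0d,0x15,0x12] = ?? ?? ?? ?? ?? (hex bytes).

  after D0: wrote 2B at 0x0a = c657
  after D1: wrote 8B at 0x10 = f9c6570287c65735
  after D2: wrote 5B at 0x0f = c6570287c6
  after D3: wrote 6B at 0x0a = 87c687c65735
  after D4: wrote 4B at 0x10 = c6570287
  after D5: wrote 4B at 0x11 = ce15b2f9
query mem[0x0c]=0x87, mem[0x03]=0x15, mem[0x0d]=0xc6, mem[0x15]=0xc6, mem[0x12]=0x15

MEM[0x0c,0x03,0x0d,0x15,0x12] = 87 15 c6 c6 15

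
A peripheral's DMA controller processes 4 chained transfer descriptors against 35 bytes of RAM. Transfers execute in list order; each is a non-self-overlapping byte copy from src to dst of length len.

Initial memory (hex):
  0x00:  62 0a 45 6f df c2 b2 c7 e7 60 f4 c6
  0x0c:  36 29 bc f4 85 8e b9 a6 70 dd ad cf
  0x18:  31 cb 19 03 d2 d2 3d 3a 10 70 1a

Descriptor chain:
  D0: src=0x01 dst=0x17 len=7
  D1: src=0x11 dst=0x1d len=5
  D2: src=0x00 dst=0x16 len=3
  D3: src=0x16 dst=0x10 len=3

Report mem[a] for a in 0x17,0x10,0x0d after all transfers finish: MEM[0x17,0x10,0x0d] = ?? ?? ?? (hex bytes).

  after D0: wrote 7B at 0x17 = 0a456fdfc2b2c7
  after D1: wrote 5B at 0x1d = 8eb9a670dd
  after D2: wrote 3B at 0x16 = 620a45
  after D3: wrote 3B at 0x10 = 620a45
query mem[0x17]=0x0a, mem[0x10]=0x62, mem[0x0d]=0x29

MEM[0x17,0x10,0x0d] = 0a 62 29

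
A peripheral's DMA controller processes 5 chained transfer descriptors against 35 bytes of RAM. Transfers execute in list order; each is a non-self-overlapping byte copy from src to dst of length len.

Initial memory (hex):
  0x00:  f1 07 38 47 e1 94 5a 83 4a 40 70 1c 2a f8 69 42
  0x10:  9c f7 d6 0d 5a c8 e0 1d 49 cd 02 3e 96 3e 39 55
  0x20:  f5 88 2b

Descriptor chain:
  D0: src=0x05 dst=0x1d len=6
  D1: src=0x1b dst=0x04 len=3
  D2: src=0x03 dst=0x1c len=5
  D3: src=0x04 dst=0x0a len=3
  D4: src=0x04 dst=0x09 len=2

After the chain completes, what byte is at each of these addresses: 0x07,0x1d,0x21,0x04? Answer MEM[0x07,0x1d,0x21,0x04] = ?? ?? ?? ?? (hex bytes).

MEM[0x07,0x1d,0x21,0x04] = 83 3e 40 3e

  after D0: wrote 6B at 0x1d = 945a834a4070
  after D1: wrote 3B at 0x04 = 3e9694
  after D2: wrote 5B at 0x1c = 473e969483
  after D3: wrote 3B at 0x0a = 3e9694
  after D4: wrote 2B at 0x09 = 3e96
query mem[0x07]=0x83, mem[0x1d]=0x3e, mem[0x21]=0x40, mem[0x04]=0x3e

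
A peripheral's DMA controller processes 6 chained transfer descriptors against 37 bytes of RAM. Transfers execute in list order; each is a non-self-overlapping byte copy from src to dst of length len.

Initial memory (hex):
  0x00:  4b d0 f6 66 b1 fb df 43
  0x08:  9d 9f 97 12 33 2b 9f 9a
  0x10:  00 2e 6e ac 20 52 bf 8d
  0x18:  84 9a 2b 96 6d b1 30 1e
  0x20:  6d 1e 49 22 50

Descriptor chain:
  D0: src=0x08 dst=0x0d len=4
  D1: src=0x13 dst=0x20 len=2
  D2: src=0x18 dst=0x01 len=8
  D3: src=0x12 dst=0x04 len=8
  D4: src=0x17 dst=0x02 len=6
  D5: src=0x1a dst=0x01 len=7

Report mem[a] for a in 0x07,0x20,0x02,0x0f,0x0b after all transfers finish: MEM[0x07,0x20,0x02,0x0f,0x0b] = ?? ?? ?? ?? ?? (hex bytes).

MEM[0x07,0x20,0x02,0x0f,0x0b] = ac ac 96 97 9a

  after D0: wrote 4B at 0x0d = 9d9f9712
  after D1: wrote 2B at 0x20 = ac20
  after D2: wrote 8B at 0x01 = 849a2b966db1301e
  after D3: wrote 8B at 0x04 = 6eac2052bf8d849a
  after D4: wrote 6B at 0x02 = 8d849a2b966d
  after D5: wrote 7B at 0x01 = 2b966db1301eac
query mem[0x07]=0xac, mem[0x20]=0xac, mem[0x02]=0x96, mem[0x0f]=0x97, mem[0x0b]=0x9a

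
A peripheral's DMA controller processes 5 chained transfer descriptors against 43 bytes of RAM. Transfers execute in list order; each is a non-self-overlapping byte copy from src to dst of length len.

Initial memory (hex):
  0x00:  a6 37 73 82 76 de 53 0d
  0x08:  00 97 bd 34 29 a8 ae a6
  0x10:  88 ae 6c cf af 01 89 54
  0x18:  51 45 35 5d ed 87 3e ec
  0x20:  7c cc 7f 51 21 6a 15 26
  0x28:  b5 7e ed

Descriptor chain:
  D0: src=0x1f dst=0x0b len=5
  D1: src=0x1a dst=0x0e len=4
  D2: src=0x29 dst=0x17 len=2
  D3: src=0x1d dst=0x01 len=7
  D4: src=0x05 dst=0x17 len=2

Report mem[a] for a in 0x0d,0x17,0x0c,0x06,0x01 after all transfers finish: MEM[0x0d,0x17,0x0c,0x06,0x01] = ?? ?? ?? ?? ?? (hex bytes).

#0 dst[0x0b+5] := {0xec,0x7c,0xcc,0x7f,0x51}
#1 dst[0x0e+4] := {0x35,0x5d,0xed,0x87}
#2 dst[0x17+2] := {0x7e,0xed}
#3 dst[0x01+7] := {0x87,0x3e,0xec,0x7c,0xcc,0x7f,0x51}
#4 dst[0x17+2] := {0xcc,0x7f}
query mem[0x0d]=0xcc, mem[0x17]=0xcc, mem[0x0c]=0x7c, mem[0x06]=0x7f, mem[0x01]=0x87

MEM[0x0d,0x17,0x0c,0x06,0x01] = cc cc 7c 7f 87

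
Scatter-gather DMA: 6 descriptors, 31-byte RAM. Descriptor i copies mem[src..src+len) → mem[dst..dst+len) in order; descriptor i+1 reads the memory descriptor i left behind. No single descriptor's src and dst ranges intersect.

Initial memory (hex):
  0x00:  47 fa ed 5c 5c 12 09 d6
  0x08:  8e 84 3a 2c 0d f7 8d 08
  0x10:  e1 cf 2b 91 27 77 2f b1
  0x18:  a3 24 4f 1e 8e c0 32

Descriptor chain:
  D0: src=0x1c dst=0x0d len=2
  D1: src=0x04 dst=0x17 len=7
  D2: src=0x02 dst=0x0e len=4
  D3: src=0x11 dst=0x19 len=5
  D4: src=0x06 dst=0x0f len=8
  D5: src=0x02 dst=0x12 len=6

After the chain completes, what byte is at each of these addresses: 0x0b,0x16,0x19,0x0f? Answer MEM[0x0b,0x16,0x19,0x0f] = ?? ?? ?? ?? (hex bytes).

MEM[0x0b,0x16,0x19,0x0f] = 2c 09 12 09

  after D0: wrote 2B at 0x0d = 8ec0
  after D1: wrote 7B at 0x17 = 5c1209d68e843a
  after D2: wrote 4B at 0x0e = ed5c5c12
  after D3: wrote 5B at 0x19 = 122b912777
  after D4: wrote 8B at 0x0f = 09d68e843a2c0d8e
  after D5: wrote 6B at 0x12 = ed5c5c1209d6
query mem[0x0b]=0x2c, mem[0x16]=0x09, mem[0x19]=0x12, mem[0x0f]=0x09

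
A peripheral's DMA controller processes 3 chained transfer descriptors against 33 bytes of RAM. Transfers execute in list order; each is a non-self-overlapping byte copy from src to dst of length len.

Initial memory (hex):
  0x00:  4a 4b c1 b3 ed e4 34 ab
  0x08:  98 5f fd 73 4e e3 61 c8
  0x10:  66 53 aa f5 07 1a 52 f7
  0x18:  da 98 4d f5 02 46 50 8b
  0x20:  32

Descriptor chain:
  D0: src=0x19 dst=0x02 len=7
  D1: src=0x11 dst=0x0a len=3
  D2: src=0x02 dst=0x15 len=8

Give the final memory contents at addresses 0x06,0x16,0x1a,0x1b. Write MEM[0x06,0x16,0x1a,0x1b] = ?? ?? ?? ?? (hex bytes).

MEM[0x06,0x16,0x1a,0x1b] = 46 4d 50 8b

  after D0: wrote 7B at 0x02 = 984df50246508b
  after D1: wrote 3B at 0x0a = 53aaf5
  after D2: wrote 8B at 0x15 = 984df50246508b5f
query mem[0x06]=0x46, mem[0x16]=0x4d, mem[0x1a]=0x50, mem[0x1b]=0x8b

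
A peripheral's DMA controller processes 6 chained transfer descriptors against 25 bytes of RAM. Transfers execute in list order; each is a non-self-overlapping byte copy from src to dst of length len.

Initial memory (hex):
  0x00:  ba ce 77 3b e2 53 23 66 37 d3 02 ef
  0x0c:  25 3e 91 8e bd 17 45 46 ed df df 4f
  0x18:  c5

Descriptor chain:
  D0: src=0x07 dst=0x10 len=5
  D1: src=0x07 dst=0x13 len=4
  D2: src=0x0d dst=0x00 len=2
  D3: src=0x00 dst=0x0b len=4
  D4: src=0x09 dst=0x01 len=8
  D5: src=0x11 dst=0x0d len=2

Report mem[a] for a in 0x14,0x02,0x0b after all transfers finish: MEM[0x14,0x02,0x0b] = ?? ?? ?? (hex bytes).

MEM[0x14,0x02,0x0b] = 37 02 3e

D0: mem[0x10..0x14] <- [66 37 d3 02 ef]
D1: mem[0x13..0x16] <- [66 37 d3 02]
D2: mem[0x00..0x01] <- [3e 91]
D3: mem[0x0b..0x0e] <- [3e 91 77 3b]
D4: mem[0x01..0x08] <- [d3 02 3e 91 77 3b 8e 66]
D5: mem[0x0d..0x0e] <- [37 d3]
query mem[0x14]=0x37, mem[0x02]=0x02, mem[0x0b]=0x3e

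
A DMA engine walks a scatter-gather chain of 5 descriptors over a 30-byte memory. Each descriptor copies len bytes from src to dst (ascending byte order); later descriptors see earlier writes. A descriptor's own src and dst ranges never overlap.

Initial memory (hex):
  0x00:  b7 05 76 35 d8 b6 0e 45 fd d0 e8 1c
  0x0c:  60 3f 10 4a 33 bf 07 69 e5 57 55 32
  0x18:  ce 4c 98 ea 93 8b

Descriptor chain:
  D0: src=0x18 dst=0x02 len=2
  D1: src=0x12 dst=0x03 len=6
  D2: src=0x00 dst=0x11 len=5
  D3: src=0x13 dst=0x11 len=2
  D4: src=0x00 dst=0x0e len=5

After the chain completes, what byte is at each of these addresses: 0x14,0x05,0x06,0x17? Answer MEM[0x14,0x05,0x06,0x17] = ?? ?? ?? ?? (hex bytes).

  after D0: wrote 2B at 0x02 = ce4c
  after D1: wrote 6B at 0x03 = 0769e5575532
  after D2: wrote 5B at 0x11 = b705ce0769
  after D3: wrote 2B at 0x11 = ce07
  after D4: wrote 5B at 0x0e = b705ce0769
query mem[0x14]=0x07, mem[0x05]=0xe5, mem[0x06]=0x57, mem[0x17]=0x32

MEM[0x14,0x05,0x06,0x17] = 07 e5 57 32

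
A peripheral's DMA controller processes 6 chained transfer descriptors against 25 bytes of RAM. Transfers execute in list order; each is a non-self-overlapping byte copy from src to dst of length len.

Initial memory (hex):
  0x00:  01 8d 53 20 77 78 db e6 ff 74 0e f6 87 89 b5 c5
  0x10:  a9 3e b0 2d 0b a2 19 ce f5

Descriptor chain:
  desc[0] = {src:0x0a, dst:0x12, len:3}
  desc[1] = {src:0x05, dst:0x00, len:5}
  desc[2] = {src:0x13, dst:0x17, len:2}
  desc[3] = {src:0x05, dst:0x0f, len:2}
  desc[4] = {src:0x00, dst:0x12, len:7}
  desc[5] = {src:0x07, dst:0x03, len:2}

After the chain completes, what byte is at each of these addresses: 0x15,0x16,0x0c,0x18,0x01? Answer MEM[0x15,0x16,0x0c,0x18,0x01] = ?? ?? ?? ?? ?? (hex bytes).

D0: mem[0x12..0x14] <- [0e f6 87]
D1: mem[0x00..0x04] <- [78 db e6 ff 74]
D2: mem[0x17..0x18] <- [f6 87]
D3: mem[0x0f..0x10] <- [78 db]
D4: mem[0x12..0x18] <- [78 db e6 ff 74 78 db]
D5: mem[0x03..0x04] <- [e6 ff]
query mem[0x15]=0xff, mem[0x16]=0x74, mem[0x0c]=0x87, mem[0x18]=0xdb, mem[0x01]=0xdb

MEM[0x15,0x16,0x0c,0x18,0x01] = ff 74 87 db db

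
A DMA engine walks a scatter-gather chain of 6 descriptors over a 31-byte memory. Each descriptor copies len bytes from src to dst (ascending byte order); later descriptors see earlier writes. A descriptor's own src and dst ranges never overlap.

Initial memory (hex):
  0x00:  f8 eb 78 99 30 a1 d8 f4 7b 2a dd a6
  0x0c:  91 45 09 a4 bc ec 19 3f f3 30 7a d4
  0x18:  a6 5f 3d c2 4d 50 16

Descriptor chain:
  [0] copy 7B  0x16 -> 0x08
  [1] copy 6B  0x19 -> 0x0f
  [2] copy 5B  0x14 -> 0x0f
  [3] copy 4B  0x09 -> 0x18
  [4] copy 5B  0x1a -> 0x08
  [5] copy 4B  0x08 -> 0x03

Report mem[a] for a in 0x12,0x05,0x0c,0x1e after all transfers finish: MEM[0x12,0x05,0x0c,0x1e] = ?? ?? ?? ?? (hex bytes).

MEM[0x12,0x05,0x0c,0x1e] = d4 4d 16 16

D0: mem[0x08..0x0e] <- [7a d4 a6 5f 3d c2 4d]
D1: mem[0x0f..0x14] <- [5f 3d c2 4d 50 16]
D2: mem[0x0f..0x13] <- [16 30 7a d4 a6]
D3: mem[0x18..0x1b] <- [d4 a6 5f 3d]
D4: mem[0x08..0x0c] <- [5f 3d 4d 50 16]
D5: mem[0x03..0x06] <- [5f 3d 4d 50]
query mem[0x12]=0xd4, mem[0x05]=0x4d, mem[0x0c]=0x16, mem[0x1e]=0x16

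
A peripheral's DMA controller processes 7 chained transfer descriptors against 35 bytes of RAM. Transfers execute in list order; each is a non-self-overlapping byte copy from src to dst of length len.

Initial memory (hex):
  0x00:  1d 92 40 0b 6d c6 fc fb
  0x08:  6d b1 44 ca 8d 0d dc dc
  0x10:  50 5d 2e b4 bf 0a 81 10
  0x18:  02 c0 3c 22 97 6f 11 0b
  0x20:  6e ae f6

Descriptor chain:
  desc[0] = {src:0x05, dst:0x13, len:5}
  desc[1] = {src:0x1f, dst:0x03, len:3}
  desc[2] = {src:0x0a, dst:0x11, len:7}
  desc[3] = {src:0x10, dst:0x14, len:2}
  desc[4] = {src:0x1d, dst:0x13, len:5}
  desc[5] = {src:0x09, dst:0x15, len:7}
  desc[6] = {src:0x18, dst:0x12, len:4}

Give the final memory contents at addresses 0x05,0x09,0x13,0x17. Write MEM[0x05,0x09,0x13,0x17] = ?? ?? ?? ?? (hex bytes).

D0: mem[0x13..0x17] <- [c6 fc fb 6d b1]
D1: mem[0x03..0x05] <- [0b 6e ae]
D2: mem[0x11..0x17] <- [44 ca 8d 0d dc dc 50]
D3: mem[0x14..0x15] <- [50 44]
D4: mem[0x13..0x17] <- [6f 11 0b 6e ae]
D5: mem[0x15..0x1b] <- [b1 44 ca 8d 0d dc dc]
D6: mem[0x12..0x15] <- [8d 0d dc dc]
query mem[0x05]=0xae, mem[0x09]=0xb1, mem[0x13]=0x0d, mem[0x17]=0xca

MEM[0x05,0x09,0x13,0x17] = ae b1 0d ca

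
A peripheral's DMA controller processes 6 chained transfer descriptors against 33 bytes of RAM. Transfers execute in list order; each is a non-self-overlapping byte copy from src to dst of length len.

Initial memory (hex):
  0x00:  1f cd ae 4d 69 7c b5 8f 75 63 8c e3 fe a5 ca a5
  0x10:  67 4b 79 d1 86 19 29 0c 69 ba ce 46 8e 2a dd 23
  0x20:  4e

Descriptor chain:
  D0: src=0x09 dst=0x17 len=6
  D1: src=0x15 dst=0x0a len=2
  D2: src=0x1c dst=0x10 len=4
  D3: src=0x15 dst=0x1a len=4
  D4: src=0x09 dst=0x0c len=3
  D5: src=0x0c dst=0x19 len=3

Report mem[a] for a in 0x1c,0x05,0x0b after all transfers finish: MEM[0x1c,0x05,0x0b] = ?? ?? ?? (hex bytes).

  after D0: wrote 6B at 0x17 = 638ce3fea5ca
  after D1: wrote 2B at 0x0a = 1929
  after D2: wrote 4B at 0x10 = ca2add23
  after D3: wrote 4B at 0x1a = 1929638c
  after D4: wrote 3B at 0x0c = 631929
  after D5: wrote 3B at 0x19 = 631929
query mem[0x1c]=0x63, mem[0x05]=0x7c, mem[0x0b]=0x29

MEM[0x1c,0x05,0x0b] = 63 7c 29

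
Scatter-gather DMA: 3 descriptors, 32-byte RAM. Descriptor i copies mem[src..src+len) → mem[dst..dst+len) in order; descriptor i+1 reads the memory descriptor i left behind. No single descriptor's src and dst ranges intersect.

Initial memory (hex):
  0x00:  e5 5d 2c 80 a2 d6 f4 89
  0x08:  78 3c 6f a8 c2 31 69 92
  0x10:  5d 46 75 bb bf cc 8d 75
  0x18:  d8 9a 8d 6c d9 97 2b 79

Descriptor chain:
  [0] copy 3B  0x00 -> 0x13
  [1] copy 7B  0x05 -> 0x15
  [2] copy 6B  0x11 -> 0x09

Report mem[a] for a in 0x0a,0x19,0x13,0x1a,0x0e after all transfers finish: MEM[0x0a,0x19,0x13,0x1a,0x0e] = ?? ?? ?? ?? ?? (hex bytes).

D0: mem[0x13..0x15] <- [e5 5d 2c]
D1: mem[0x15..0x1b] <- [d6 f4 89 78 3c 6f a8]
D2: mem[0x09..0x0e] <- [46 75 e5 5d d6 f4]
query mem[0x0a]=0x75, mem[0x19]=0x3c, mem[0x13]=0xe5, mem[0x1a]=0x6f, mem[0x0e]=0xf4

MEM[0x0a,0x19,0x13,0x1a,0x0e] = 75 3c e5 6f f4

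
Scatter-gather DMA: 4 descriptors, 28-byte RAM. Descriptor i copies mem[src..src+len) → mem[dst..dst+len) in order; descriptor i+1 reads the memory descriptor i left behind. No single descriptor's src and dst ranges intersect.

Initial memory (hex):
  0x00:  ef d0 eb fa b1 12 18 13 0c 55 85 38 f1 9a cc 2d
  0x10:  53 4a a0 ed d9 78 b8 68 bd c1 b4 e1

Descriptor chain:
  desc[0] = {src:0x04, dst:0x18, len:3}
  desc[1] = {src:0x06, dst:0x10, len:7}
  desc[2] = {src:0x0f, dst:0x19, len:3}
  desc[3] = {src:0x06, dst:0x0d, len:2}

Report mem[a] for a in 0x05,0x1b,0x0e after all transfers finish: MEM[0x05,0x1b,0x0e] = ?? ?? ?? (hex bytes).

MEM[0x05,0x1b,0x0e] = 12 13 13

  after D0: wrote 3B at 0x18 = b11218
  after D1: wrote 7B at 0x10 = 18130c558538f1
  after D2: wrote 3B at 0x19 = 2d1813
  after D3: wrote 2B at 0x0d = 1813
query mem[0x05]=0x12, mem[0x1b]=0x13, mem[0x0e]=0x13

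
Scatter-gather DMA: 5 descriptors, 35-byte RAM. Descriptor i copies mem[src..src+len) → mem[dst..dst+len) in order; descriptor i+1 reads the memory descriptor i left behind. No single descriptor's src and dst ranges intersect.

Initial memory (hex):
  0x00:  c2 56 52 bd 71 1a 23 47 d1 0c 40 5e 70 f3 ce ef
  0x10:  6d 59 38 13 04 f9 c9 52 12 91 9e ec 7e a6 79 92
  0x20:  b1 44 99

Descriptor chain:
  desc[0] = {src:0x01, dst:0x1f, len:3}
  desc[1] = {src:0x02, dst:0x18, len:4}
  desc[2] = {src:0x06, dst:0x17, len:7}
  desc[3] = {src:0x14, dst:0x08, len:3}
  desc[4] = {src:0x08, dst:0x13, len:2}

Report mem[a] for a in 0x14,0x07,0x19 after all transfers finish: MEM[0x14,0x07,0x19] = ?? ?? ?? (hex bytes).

[0] 0x01->0x1f len=3 : 56 52 bd
[1] 0x02->0x18 len=4 : 52 bd 71 1a
[2] 0x06->0x17 len=7 : 23 47 d1 0c 40 5e 70
[3] 0x14->0x08 len=3 : 04 f9 c9
[4] 0x08->0x13 len=2 : 04 f9
query mem[0x14]=0xf9, mem[0x07]=0x47, mem[0x19]=0xd1

MEM[0x14,0x07,0x19] = f9 47 d1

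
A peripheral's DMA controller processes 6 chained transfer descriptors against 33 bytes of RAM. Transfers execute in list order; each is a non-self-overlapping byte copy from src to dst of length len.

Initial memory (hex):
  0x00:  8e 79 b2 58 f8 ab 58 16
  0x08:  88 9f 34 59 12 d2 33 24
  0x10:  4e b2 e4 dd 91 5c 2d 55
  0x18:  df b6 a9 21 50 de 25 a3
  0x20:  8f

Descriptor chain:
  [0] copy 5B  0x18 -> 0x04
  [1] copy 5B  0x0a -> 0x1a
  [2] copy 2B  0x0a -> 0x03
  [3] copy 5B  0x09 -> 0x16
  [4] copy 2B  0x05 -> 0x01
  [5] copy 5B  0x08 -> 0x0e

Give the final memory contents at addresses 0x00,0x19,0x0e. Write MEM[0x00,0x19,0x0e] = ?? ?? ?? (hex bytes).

MEM[0x00,0x19,0x0e] = 8e 12 50

[0] 0x18->0x04 len=5 : df b6 a9 21 50
[1] 0x0a->0x1a len=5 : 34 59 12 d2 33
[2] 0x0a->0x03 len=2 : 34 59
[3] 0x09->0x16 len=5 : 9f 34 59 12 d2
[4] 0x05->0x01 len=2 : b6 a9
[5] 0x08->0x0e len=5 : 50 9f 34 59 12
query mem[0x00]=0x8e, mem[0x19]=0x12, mem[0x0e]=0x50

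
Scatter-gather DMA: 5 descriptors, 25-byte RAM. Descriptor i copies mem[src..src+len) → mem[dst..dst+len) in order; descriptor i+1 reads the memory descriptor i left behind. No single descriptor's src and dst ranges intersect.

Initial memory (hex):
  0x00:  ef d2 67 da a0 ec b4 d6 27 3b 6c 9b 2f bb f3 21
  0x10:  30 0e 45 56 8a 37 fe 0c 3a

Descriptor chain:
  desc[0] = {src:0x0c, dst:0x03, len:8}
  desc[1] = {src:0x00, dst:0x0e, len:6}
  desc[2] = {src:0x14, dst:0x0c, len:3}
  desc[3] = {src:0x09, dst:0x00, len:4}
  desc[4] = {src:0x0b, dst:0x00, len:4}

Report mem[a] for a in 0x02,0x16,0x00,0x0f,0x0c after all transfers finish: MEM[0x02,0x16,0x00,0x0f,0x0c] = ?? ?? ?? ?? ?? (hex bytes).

MEM[0x02,0x16,0x00,0x0f,0x0c] = 37 fe 9b d2 8a

  after D0: wrote 8B at 0x03 = 2fbbf321300e4556
  after D1: wrote 6B at 0x0e = efd2672fbbf3
  after D2: wrote 3B at 0x0c = 8a37fe
  after D3: wrote 4B at 0x00 = 45569b8a
  after D4: wrote 4B at 0x00 = 9b8a37fe
query mem[0x02]=0x37, mem[0x16]=0xfe, mem[0x00]=0x9b, mem[0x0f]=0xd2, mem[0x0c]=0x8a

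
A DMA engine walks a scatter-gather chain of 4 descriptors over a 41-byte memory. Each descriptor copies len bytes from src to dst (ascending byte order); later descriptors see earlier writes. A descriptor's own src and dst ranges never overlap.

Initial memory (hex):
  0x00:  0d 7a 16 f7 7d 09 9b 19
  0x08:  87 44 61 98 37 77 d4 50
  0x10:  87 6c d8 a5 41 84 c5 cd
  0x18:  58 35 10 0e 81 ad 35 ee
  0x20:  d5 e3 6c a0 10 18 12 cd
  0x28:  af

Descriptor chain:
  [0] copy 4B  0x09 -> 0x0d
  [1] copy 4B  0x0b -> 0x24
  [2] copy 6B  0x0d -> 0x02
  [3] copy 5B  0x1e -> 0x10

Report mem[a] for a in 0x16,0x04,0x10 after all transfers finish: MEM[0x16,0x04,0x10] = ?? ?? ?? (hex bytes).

#0 dst[0x0d+4] := {0x44,0x61,0x98,0x37}
#1 dst[0x24+4] := {0x98,0x37,0x44,0x61}
#2 dst[0x02+6] := {0x44,0x61,0x98,0x37,0x6c,0xd8}
#3 dst[0x10+5] := {0x35,0xee,0xd5,0xe3,0x6c}
query mem[0x16]=0xc5, mem[0x04]=0x98, mem[0x10]=0x35

MEM[0x16,0x04,0x10] = c5 98 35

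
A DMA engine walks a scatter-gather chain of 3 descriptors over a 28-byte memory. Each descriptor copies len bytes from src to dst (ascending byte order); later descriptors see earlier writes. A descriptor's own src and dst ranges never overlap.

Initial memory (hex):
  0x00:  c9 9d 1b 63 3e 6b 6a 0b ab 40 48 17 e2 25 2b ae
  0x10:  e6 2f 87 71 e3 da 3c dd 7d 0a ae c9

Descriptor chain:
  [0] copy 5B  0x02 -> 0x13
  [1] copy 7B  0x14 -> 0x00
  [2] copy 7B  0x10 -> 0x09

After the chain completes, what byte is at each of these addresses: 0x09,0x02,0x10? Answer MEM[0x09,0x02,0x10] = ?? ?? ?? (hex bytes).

MEM[0x09,0x02,0x10] = e6 6b e6

[0] 0x02->0x13 len=5 : 1b 63 3e 6b 6a
[1] 0x14->0x00 len=7 : 63 3e 6b 6a 7d 0a ae
[2] 0x10->0x09 len=7 : e6 2f 87 1b 63 3e 6b
query mem[0x09]=0xe6, mem[0x02]=0x6b, mem[0x10]=0xe6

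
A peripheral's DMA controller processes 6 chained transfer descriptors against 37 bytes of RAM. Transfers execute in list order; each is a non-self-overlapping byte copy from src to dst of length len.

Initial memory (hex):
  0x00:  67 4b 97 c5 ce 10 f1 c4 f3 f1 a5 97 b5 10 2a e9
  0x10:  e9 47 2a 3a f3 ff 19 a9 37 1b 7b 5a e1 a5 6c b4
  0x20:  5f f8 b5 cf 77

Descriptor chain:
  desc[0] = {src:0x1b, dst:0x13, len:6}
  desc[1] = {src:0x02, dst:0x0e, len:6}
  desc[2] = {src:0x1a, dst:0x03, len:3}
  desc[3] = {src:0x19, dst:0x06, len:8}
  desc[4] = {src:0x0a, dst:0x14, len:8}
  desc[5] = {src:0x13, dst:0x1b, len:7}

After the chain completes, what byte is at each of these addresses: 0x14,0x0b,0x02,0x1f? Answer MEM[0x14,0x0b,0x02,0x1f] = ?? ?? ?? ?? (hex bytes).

#0 dst[0x13+6] := {0x5a,0xe1,0xa5,0x6c,0xb4,0x5f}
#1 dst[0x0e+6] := {0x97,0xc5,0xce,0x10,0xf1,0xc4}
#2 dst[0x03+3] := {0x7b,0x5a,0xe1}
#3 dst[0x06+8] := {0x1b,0x7b,0x5a,0xe1,0xa5,0x6c,0xb4,0x5f}
#4 dst[0x14+8] := {0xa5,0x6c,0xb4,0x5f,0x97,0xc5,0xce,0x10}
#5 dst[0x1b+7] := {0xc4,0xa5,0x6c,0xb4,0x5f,0x97,0xc5}
query mem[0x14]=0xa5, mem[0x0b]=0x6c, mem[0x02]=0x97, mem[0x1f]=0x5f

MEM[0x14,0x0b,0x02,0x1f] = a5 6c 97 5f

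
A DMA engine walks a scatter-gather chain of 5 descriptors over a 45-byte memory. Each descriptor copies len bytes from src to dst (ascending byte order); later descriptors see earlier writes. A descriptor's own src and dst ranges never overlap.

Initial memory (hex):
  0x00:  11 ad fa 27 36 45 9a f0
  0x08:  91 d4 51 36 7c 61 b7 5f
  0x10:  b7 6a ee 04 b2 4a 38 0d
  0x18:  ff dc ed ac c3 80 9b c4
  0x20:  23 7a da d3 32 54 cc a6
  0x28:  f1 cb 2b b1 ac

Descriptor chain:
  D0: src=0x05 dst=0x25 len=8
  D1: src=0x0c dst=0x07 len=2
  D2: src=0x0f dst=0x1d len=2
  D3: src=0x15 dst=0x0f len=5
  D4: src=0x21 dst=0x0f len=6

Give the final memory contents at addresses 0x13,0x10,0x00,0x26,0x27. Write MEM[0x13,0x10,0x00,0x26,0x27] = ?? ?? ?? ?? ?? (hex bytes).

#0 dst[0x25+8] := {0x45,0x9a,0xf0,0x91,0xd4,0x51,0x36,0x7c}
#1 dst[0x07+2] := {0x7c,0x61}
#2 dst[0x1d+2] := {0x5f,0xb7}
#3 dst[0x0f+5] := {0x4a,0x38,0x0d,0xff,0xdc}
#4 dst[0x0f+6] := {0x7a,0xda,0xd3,0x32,0x45,0x9a}
query mem[0x13]=0x45, mem[0x10]=0xda, mem[0x00]=0x11, mem[0x26]=0x9a, mem[0x27]=0xf0

MEM[0x13,0x10,0x00,0x26,0x27] = 45 da 11 9a f0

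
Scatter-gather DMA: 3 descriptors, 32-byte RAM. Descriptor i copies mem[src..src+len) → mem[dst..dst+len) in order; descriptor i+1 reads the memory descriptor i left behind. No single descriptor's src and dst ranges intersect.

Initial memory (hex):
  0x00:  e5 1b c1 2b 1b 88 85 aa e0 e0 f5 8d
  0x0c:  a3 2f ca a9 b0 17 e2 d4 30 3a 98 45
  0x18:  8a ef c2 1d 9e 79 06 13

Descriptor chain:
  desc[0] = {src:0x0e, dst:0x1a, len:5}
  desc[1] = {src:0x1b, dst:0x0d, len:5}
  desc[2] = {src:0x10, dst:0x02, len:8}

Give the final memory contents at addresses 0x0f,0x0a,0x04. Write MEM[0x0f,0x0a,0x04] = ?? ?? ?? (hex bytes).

MEM[0x0f,0x0a,0x04] = 17 f5 e2

D0: mem[0x1a..0x1e] <- [ca a9 b0 17 e2]
D1: mem[0x0d..0x11] <- [a9 b0 17 e2 13]
D2: mem[0x02..0x09] <- [e2 13 e2 d4 30 3a 98 45]
query mem[0x0f]=0x17, mem[0x0a]=0xf5, mem[0x04]=0xe2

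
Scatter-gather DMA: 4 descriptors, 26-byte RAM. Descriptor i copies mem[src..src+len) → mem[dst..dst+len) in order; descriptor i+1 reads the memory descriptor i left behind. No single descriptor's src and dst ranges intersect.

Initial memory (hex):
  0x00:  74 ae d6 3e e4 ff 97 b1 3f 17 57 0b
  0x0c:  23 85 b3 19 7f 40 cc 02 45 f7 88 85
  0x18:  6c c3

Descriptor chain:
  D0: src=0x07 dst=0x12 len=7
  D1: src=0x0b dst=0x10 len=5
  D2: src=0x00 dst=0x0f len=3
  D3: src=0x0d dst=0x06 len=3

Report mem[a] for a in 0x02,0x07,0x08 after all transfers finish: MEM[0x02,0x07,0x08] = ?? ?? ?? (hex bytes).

  after D0: wrote 7B at 0x12 = b13f17570b2385
  after D1: wrote 5B at 0x10 = 0b2385b319
  after D2: wrote 3B at 0x0f = 74aed6
  after D3: wrote 3B at 0x06 = 85b374
query mem[0x02]=0xd6, mem[0x07]=0xb3, mem[0x08]=0x74

MEM[0x02,0x07,0x08] = d6 b3 74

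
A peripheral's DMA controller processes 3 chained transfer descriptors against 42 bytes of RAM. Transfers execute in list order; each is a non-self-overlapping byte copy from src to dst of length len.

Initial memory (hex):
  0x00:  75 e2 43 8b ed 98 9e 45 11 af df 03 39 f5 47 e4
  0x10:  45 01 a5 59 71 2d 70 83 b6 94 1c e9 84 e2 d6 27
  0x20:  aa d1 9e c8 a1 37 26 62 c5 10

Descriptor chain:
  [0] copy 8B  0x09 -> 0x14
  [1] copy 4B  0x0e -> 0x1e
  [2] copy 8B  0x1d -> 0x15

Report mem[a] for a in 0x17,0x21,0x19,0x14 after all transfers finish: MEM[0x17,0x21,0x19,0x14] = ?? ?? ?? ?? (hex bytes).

MEM[0x17,0x21,0x19,0x14] = e4 01 01 af

[0] 0x09->0x14 len=8 : af df 03 39 f5 47 e4 45
[1] 0x0e->0x1e len=4 : 47 e4 45 01
[2] 0x1d->0x15 len=8 : e2 47 e4 45 01 9e c8 a1
query mem[0x17]=0xe4, mem[0x21]=0x01, mem[0x19]=0x01, mem[0x14]=0xaf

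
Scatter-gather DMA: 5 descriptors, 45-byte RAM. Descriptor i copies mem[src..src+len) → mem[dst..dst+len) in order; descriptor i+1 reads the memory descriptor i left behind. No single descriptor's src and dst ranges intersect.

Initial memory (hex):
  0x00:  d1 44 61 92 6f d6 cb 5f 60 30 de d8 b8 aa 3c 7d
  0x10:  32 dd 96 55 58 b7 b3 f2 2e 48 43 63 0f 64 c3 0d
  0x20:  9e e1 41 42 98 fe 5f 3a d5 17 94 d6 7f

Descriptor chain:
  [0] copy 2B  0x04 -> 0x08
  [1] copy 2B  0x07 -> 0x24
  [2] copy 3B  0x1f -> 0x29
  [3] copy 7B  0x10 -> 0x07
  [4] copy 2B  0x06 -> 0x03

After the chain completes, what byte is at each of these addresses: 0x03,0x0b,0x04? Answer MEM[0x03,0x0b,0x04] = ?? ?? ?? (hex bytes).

  after D0: wrote 2B at 0x08 = 6fd6
  after D1: wrote 2B at 0x24 = 5f6f
  after D2: wrote 3B at 0x29 = 0d9ee1
  after D3: wrote 7B at 0x07 = 32dd965558b7b3
  after D4: wrote 2B at 0x03 = cb32
query mem[0x03]=0xcb, mem[0x0b]=0x58, mem[0x04]=0x32

MEM[0x03,0x0b,0x04] = cb 58 32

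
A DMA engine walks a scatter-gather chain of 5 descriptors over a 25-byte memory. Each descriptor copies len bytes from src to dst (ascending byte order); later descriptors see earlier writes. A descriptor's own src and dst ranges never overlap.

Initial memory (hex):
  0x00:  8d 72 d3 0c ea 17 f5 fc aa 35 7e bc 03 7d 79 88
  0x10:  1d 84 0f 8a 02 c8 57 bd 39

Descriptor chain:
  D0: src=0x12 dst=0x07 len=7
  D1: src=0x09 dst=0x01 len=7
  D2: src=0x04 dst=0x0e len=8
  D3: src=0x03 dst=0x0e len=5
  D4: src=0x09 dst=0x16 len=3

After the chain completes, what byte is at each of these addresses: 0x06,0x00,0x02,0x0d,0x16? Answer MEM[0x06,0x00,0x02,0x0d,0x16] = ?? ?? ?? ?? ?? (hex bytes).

MEM[0x06,0x00,0x02,0x0d,0x16] = 79 8d c8 39 02

[0] 0x12->0x07 len=7 : 0f 8a 02 c8 57 bd 39
[1] 0x09->0x01 len=7 : 02 c8 57 bd 39 79 88
[2] 0x04->0x0e len=8 : bd 39 79 88 8a 02 c8 57
[3] 0x03->0x0e len=5 : 57 bd 39 79 88
[4] 0x09->0x16 len=3 : 02 c8 57
query mem[0x06]=0x79, mem[0x00]=0x8d, mem[0x02]=0xc8, mem[0x0d]=0x39, mem[0x16]=0x02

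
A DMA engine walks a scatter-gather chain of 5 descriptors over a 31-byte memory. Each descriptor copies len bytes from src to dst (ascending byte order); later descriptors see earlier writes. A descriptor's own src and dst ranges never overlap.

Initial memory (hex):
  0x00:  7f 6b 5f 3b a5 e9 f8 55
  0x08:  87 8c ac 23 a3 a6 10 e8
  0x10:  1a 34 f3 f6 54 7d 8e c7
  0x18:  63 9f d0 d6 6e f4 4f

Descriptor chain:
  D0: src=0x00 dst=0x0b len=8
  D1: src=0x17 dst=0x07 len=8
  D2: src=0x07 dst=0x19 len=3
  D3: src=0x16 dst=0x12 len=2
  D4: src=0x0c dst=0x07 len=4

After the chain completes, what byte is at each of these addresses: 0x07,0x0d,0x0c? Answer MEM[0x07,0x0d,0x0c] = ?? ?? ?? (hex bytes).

MEM[0x07,0x0d,0x0c] = 6e f4 6e

[0] 0x00->0x0b len=8 : 7f 6b 5f 3b a5 e9 f8 55
[1] 0x17->0x07 len=8 : c7 63 9f d0 d6 6e f4 4f
[2] 0x07->0x19 len=3 : c7 63 9f
[3] 0x16->0x12 len=2 : 8e c7
[4] 0x0c->0x07 len=4 : 6e f4 4f a5
query mem[0x07]=0x6e, mem[0x0d]=0xf4, mem[0x0c]=0x6e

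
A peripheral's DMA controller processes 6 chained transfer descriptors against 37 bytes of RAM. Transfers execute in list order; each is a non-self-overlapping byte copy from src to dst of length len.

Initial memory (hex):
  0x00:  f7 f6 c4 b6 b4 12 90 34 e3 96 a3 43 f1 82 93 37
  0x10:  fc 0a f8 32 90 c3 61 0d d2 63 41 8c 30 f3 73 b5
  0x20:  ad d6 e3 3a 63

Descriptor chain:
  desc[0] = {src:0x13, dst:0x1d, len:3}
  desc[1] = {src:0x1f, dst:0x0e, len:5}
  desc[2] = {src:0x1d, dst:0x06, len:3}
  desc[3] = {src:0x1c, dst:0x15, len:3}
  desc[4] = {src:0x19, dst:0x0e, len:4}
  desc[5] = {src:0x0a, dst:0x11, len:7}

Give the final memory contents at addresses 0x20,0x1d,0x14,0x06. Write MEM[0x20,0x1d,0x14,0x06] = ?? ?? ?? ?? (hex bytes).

MEM[0x20,0x1d,0x14,0x06] = ad 32 82 32

[0] 0x13->0x1d len=3 : 32 90 c3
[1] 0x1f->0x0e len=5 : c3 ad d6 e3 3a
[2] 0x1d->0x06 len=3 : 32 90 c3
[3] 0x1c->0x15 len=3 : 30 32 90
[4] 0x19->0x0e len=4 : 63 41 8c 30
[5] 0x0a->0x11 len=7 : a3 43 f1 82 63 41 8c
query mem[0x20]=0xad, mem[0x1d]=0x32, mem[0x14]=0x82, mem[0x06]=0x32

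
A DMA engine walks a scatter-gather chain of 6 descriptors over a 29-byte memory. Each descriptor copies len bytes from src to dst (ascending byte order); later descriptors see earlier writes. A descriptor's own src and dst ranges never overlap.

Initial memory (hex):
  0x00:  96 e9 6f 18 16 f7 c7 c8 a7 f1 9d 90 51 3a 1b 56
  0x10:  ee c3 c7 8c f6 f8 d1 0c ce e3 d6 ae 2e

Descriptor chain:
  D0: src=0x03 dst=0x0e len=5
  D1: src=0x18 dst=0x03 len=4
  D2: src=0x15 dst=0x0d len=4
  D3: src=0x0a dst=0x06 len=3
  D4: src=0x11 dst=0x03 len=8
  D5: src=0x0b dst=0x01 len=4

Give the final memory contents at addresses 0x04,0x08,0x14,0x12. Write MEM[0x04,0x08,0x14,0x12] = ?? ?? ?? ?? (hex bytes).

[0] 0x03->0x0e len=5 : 18 16 f7 c7 c8
[1] 0x18->0x03 len=4 : ce e3 d6 ae
[2] 0x15->0x0d len=4 : f8 d1 0c ce
[3] 0x0a->0x06 len=3 : 9d 90 51
[4] 0x11->0x03 len=8 : c7 c8 8c f6 f8 d1 0c ce
[5] 0x0b->0x01 len=4 : 90 51 f8 d1
query mem[0x04]=0xd1, mem[0x08]=0xd1, mem[0x14]=0xf6, mem[0x12]=0xc8

MEM[0x04,0x08,0x14,0x12] = d1 d1 f6 c8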